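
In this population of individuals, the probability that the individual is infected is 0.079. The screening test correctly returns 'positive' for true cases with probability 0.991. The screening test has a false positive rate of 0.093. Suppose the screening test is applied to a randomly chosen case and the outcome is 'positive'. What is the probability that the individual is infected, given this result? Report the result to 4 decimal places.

Write H for 'the individual is infected'. Prior odds H:¬H = 0.079/0.921 = 0.085776. For the 'positive' outcome, the likelihood ratio is 0.991/0.093 = 10.656.
Posterior odds = 0.085776 × 10.656 = 0.91403, so P(H|E) = 0.91403/(1+0.91403) = 0.4775.

P(H | E) ≈ 0.4775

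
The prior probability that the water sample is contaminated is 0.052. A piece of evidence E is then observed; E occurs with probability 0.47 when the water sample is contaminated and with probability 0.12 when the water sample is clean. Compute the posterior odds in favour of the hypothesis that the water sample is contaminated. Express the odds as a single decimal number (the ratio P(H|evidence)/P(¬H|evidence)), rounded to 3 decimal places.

Prior odds = 0.052/(1−0.052) = 0.054852.
Likelihood ratio for E = 0.47/0.12 = 3.9167.
Posterior odds = prior odds × LR = 0.21484.

Posterior odds ≈ 0.215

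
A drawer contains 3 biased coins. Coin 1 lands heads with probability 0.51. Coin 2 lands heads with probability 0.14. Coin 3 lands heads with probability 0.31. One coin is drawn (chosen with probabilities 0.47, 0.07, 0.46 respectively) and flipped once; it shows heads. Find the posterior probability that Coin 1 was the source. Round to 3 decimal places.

Tabulate prior·likelihood by source: [1] prior 0.47, lik 0.51, product 0.2397; [2] prior 0.07, lik 0.14, product 0.009800; [3] prior 0.46, lik 0.31, product 0.1426.
Normalizing constant = 0.39210; the posterior for Coin 1 is its product over the sum, 0.2397/0.39210 = 0.611.

Posterior probability ≈ 0.611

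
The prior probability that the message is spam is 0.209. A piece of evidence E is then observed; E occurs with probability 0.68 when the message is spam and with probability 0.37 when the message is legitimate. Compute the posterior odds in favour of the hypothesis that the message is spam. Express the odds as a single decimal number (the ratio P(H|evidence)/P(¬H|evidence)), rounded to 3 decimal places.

Posterior odds ≈ 0.486

Prior odds = 0.209/(1−0.209) = 0.26422. In log-odds, ln(0.26422) = -1.3310.
Add log likelihood ratio: ln(1.8378) = 0.60859.
Posterior log-odds = -0.72237, so posterior odds = exp(-0.72237) = 0.48560.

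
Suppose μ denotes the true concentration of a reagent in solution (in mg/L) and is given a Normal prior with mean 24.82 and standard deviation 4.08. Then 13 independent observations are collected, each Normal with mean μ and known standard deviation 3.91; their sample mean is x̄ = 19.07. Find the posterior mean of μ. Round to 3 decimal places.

Prior precision 1/τ₀² = 1/4.08² = 0.0600730; data precision n/σ² = 13/3.91² = 0.850335.
Posterior precision = 0.0600730 + 0.850335 = 0.910408.
Posterior mean = (0.0600730·24.82 + 0.850335·19.07) / 0.910408 = 19.449.

Posterior mean ≈ 19.449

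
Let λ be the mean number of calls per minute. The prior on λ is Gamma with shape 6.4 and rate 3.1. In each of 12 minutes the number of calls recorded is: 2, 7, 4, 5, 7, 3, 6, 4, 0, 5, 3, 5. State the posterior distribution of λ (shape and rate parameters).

Total count ∑xᵢ = 51 over n = 12 minutes.
Gamma is conjugate to the Poisson likelihood: posterior is Gamma(shape = 6.4+51 = 57.4, rate = 3.1+12 = 15.1).

Posterior: Gamma(shape=57.4, rate=15.1)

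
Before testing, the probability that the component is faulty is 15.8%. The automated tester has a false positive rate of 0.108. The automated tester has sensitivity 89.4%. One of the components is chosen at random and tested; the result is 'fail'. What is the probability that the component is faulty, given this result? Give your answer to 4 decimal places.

P(H | E) ≈ 0.6084

Write H for 'the component is faulty'. Prior odds H:¬H = 0.158/0.842 = 0.18765. For the 'fail' outcome, the likelihood ratio is 0.894/0.108 = 8.2778.
Posterior odds = 0.18765 × 8.2778 = 1.5533, so P(H|E) = 1.5533/(1+1.5533) = 0.6084.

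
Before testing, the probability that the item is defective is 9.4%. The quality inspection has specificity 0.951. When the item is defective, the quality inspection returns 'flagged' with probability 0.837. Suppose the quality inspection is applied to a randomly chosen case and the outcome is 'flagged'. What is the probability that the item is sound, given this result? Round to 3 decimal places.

P(¬H | E) ≈ 0.361

Write H for 'the item is defective'. Prior odds H:¬H = 0.094/0.906 = 0.10375. For the 'flagged' outcome, the likelihood ratio is 0.837/0.049 = 17.082.
Posterior odds = 0.10375 × 17.082 = 1.7723, so P(H|E) = 1.7723/(1+1.7723) = 0.639. Then P(¬H|E) = 1 − 0.639 = 0.361.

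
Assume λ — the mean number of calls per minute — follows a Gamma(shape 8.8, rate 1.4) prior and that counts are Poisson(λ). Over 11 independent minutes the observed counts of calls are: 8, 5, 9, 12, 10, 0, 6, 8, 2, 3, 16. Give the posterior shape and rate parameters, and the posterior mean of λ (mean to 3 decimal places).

The Poisson likelihood adds the total count to the shape and the number of exposure periods to the rate. Here ∑xᵢ = 79 and n = 11, so shape 8.8→87.8 and rate 1.4→12.4.
E[λ | data] = 87.8/12.4 = 7.081.

Posterior: Gamma(shape=87.8, rate=12.4); mean ≈ 7.081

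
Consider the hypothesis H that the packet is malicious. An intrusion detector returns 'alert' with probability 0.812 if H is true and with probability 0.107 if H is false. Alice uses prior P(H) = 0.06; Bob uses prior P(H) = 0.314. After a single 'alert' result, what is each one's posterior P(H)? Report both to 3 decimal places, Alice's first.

P('+'|H) = 0.812, P('+'|¬H) = 0.107.
Alice: numerator 0.812·0.06 = 0.048720; evidence = 0.048720+0.107·0.94 = 0.14930; posterior = 0.326.
Bob: numerator 0.812·0.314 = 0.25497; evidence = 0.25497+0.107·0.686 = 0.32837; posterior = 0.776.

Alice: 0.326; Bob: 0.776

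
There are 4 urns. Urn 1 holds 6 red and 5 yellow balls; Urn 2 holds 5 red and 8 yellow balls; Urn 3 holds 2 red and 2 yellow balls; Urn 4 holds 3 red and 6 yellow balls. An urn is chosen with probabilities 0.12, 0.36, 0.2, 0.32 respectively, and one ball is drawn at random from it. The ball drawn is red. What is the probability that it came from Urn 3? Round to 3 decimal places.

Posterior probability ≈ 0.244

Tabulate prior·likelihood by source: [1] prior 0.12, lik 0.5455, product 0.06545; [2] prior 0.36, lik 0.3846, product 0.1385; [3] prior 0.2, lik 0.5, product 0.1000; [4] prior 0.32, lik 0.3333, product 0.1067.
Normalizing constant = 0.41058; the posterior for Urn 3 is its product over the sum, 0.1000/0.41058 = 0.244.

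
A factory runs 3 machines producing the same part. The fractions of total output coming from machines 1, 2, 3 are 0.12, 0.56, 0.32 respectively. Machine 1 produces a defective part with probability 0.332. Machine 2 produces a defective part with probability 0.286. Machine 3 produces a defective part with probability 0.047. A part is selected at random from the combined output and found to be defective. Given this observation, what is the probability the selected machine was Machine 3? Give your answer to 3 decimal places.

Posterior probability ≈ 0.070

P(defective|M1) = 0.332; P(defective|M2) = 0.286; P(defective|M3) = 0.047.
Prior × likelihood for each source: 0.12·0.332=0.03984, 0.56·0.286=0.1602, 0.32·0.047=0.01504. Summing gives P(defective) = 0.21504.
P(Machine 3 | defective) = 0.01504 / 0.21504 = 0.070.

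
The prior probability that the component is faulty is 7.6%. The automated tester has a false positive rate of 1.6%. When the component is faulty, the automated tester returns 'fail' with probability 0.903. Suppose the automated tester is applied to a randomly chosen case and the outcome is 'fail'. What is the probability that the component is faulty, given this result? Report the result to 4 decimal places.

Let H be the event that the component is faulty. P(H) = 0.076, so P(¬H) = 0.924. With E the 'fail' result, P(E|H) = 0.903 and P(E|¬H) = 0.016.
P(E) = 0.903·0.076 + 0.016·0.924 = 0.068628 + 0.014784 = 0.083412.
By Bayes' theorem, P(H|E) = 0.068628 / 0.083412 = 0.8228.

P(H | E) ≈ 0.8228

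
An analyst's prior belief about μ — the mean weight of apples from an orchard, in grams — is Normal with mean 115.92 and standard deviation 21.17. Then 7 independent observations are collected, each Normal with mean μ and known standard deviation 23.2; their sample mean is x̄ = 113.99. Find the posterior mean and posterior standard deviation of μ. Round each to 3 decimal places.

Posterior mean ≈ 114.273; posterior SD ≈ 8.101

With known σ, the Normal prior is conjugate. Weight on the data is w = (n/σ²)/(n/σ² + 1/τ₀²) = 0.0130054/(0.0130054+0.00223130) = 0.85356.
Posterior mean = w·x̄ + (1−w)·μ₀ = 0.85356·113.99 + 0.14644·115.92 = 114.273. Posterior variance = 1/(0.0130054+0.00223130) = 65.6312, so SD = 8.101.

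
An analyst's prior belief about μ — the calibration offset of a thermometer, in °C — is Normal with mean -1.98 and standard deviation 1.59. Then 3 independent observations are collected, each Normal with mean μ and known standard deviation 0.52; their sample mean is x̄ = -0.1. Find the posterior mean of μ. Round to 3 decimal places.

Prior precision 1/τ₀² = 1/1.59² = 0.395554; data precision n/σ² = 3/0.52² = 11.0947.
Posterior precision = 0.395554 + 11.0947 = 11.4902.
Posterior mean = (0.395554·-1.98 + 11.0947·-0.1) / 11.4902 = -0.165.

Posterior mean ≈ -0.165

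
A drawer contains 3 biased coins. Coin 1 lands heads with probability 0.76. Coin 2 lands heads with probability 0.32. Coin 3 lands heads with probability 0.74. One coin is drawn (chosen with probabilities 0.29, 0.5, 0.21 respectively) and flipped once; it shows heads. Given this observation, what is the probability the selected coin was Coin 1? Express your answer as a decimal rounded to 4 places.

Tabulate prior·likelihood by source: [1] prior 0.29, lik 0.76, product 0.2204; [2] prior 0.5, lik 0.32, product 0.1600; [3] prior 0.21, lik 0.74, product 0.1554.
Normalizing constant = 0.53580; the posterior for Coin 1 is its product over the sum, 0.2204/0.53580 = 0.4113.

Posterior probability ≈ 0.4113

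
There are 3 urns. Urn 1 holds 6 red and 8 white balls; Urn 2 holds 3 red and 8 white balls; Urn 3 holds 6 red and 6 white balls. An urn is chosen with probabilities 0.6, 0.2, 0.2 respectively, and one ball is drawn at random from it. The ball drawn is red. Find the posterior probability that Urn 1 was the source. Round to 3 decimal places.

P(red|Urn 1) = 0.4286; P(red|Urn 2) = 0.2727; P(red|Urn 3) = 0.5.
Prior × likelihood for each source: 0.6·0.4286=0.2571, 0.2·0.2727=0.05455, 0.2·0.5=0.1000. Summing gives P(red) = 0.41169.
P(Urn 1 | red) = 0.2571 / 0.41169 = 0.625.

Posterior probability ≈ 0.625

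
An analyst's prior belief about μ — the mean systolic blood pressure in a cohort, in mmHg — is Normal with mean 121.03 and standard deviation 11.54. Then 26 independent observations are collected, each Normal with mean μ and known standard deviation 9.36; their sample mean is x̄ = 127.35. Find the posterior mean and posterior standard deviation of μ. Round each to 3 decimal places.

Posterior mean ≈ 127.194; posterior SD ≈ 1.813

With known σ, the Normal prior is conjugate. Weight on the data is w = (n/σ²)/(n/σ² + 1/τ₀²) = 0.296771/(0.296771+0.00750911) = 0.97532.
Posterior mean = w·x̄ + (1−w)·μ₀ = 0.97532·127.35 + 0.024678·121.03 = 127.194. Posterior variance = 1/(0.296771+0.00750911) = 3.28644, so SD = 1.813.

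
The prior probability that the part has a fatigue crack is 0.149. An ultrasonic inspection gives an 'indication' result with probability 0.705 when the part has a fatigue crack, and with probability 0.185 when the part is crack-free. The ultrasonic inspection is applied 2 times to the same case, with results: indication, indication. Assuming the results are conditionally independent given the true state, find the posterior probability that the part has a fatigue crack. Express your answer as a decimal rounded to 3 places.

Posterior P(H) ≈ 0.718

Let H be the event that the part has a fatigue crack; start with P(H) = 0.149. P('indication'|H) = 0.705, P('indication'|¬H) = 0.185.
Update on result 1 ('indication'): P(H) ← 0.705·0.1490 / (0.705·0.1490 + 0.185·0.8510) = 0.10504/0.26248 = 0.4002.
Update on result 2 ('indication'): P(H) ← 0.705·0.4002 / (0.705·0.4002 + 0.185·0.5998) = 0.28214/0.39310 = 0.7177.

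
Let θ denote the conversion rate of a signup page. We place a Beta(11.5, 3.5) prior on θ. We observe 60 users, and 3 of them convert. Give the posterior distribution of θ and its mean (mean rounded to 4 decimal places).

Posterior: Beta(14.5, 60.5); mean ≈ 0.1933

Observing 3 successes and 57 failures updates Beta(11.5, 3.5) by adding the success and failure counts to the two shape parameters: α = 11.5+3 = 14.5, β = 3.5+57 = 60.5.
E[θ | data] = 14.5/(14.5+60.5) = 0.1933.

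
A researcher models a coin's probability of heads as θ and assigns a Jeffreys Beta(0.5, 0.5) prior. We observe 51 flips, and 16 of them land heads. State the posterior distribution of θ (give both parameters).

Observing 16 successes and 35 failures updates Beta(0.5, 0.5) by adding the success and failure counts to the two shape parameters: α = 0.5+16 = 16.5, β = 0.5+35 = 35.5.

Posterior: Beta(16.5, 35.5)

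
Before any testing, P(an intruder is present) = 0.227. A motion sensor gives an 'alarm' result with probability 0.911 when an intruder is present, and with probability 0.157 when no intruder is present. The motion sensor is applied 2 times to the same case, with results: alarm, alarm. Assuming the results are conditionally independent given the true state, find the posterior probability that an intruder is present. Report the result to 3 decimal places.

With H the event that an intruder is present, the joint likelihood of the observed sequence is P(data|H) = 0.911·0.911 = 0.82992 and P(data|¬H) = 0.157·0.157 = 0.024649.
Bayes: P(H|data) = 0.227·0.82992 / (0.227·0.82992 + 0.773·0.024649) = 0.18839/0.20745 = 0.9082.

Posterior P(H) ≈ 0.908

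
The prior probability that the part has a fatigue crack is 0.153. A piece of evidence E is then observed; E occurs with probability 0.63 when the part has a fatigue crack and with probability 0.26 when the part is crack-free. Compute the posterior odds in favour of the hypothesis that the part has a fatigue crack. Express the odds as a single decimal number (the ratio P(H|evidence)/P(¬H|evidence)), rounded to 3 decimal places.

Posterior odds ≈ 0.438

Prior odds = 0.153/(1−0.153) = 0.18064. In log-odds, ln(0.18064) = -1.7113.
Add log likelihood ratio: ln(2.4231) = 0.88504.
Posterior log-odds = -0.82622, so posterior odds = exp(-0.82622) = 0.43770.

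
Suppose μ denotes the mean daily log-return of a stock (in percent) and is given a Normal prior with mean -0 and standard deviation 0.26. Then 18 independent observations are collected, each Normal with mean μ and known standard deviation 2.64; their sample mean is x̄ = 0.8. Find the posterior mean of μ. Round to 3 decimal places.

Posterior mean ≈ 0.119

With known σ, the Normal prior is conjugate. Weight on the data is w = (n/σ²)/(n/σ² + 1/τ₀²) = 2.58264/(2.58264+14.7929) = 0.14864.
Posterior mean = w·x̄ + (1−w)·μ₀ = 0.14864·0.8 + 0.85136·-0 = 0.119.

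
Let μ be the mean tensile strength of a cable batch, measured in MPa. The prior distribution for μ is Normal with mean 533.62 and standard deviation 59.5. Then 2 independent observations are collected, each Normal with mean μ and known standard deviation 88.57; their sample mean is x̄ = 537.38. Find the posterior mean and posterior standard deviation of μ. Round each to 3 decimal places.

Posterior mean ≈ 535.404; posterior SD ≈ 43.136

With known σ, the Normal prior is conjugate. Weight on the data is w = (n/σ²)/(n/σ² + 1/τ₀²) = 0.00025495/(0.00025495+0.00028247) = 0.47440.
Posterior mean = w·x̄ + (1−w)·μ₀ = 0.47440·537.38 + 0.52560·533.62 = 535.404. Posterior variance = 1/(0.00025495+0.00028247) = 1860.75, so SD = 43.136.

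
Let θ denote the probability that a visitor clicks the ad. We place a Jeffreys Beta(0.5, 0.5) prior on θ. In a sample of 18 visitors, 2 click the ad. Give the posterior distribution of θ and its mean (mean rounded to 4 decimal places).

Observing 2 successes and 16 failures updates Beta(0.5, 0.5) by adding the success and failure counts to the two shape parameters: α = 0.5+2 = 2.5, β = 0.5+16 = 16.5.
Posterior mean = α/(α+β) = 2.5/19 = 0.1316.

Posterior: Beta(2.5, 16.5); mean ≈ 0.1316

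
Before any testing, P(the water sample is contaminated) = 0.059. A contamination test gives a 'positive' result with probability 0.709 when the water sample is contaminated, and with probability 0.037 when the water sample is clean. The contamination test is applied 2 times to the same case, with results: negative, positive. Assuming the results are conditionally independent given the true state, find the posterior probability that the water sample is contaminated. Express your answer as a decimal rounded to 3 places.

Posterior P(H) ≈ 0.266

With H the event that the water sample is contaminated, the joint likelihood of the observed sequence is P(data|H) = 0.291·0.709 = 0.20632 and P(data|¬H) = 0.963·0.037 = 0.035631.
Bayes: P(H|data) = 0.059·0.20632 / (0.059·0.20632 + 0.941·0.035631) = 0.012173/0.045702 = 0.2664.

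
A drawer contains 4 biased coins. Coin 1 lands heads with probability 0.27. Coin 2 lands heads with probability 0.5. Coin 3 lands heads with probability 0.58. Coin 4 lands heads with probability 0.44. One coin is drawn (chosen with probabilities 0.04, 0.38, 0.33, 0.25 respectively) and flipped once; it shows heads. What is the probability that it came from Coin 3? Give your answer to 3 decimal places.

Posterior probability ≈ 0.381

P(heads|C1) = 0.27; P(heads|C2) = 0.5; P(heads|C3) = 0.58; P(heads|C4) = 0.44.
Prior × likelihood for each source: 0.04·0.27=0.01080, 0.38·0.5=0.1900, 0.33·0.58=0.1914, 0.25·0.44=0.1100. Summing gives P(heads) = 0.50220.
P(Coin 3 | heads) = 0.1914 / 0.50220 = 0.381.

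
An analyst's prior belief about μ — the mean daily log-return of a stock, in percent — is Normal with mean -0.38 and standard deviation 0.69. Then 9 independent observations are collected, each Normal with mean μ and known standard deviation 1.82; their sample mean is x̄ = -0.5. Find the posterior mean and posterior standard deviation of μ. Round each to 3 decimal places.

With known σ, the Normal prior is conjugate. Weight on the data is w = (n/σ²)/(n/σ² + 1/τ₀²) = 2.71706/(2.71706+2.10040) = 0.56400.
Posterior mean = w·x̄ + (1−w)·μ₀ = 0.56400·-0.5 + 0.43600·-0.38 = -0.448. Posterior variance = 1/(2.71706+2.10040) = 0.207578, so SD = 0.456.

Posterior mean ≈ -0.448; posterior SD ≈ 0.456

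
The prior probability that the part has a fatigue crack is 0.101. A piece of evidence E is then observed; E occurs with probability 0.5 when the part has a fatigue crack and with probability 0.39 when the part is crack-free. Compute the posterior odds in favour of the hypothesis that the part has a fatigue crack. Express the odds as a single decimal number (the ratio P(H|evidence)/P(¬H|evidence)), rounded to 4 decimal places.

Prior odds = 0.101/(1−0.101) = 0.11235.
Likelihood ratio for E = 0.5/0.39 = 1.2821.
Posterior odds = prior odds × LR = 0.14403.

Posterior odds ≈ 0.1440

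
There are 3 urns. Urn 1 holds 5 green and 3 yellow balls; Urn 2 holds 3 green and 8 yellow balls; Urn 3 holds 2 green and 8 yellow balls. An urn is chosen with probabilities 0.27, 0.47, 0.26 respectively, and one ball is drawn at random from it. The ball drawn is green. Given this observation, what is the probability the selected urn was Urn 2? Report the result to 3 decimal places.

P(green|Urn 1) = 0.625; P(green|Urn 2) = 0.2727; P(green|Urn 3) = 0.2.
Prior × likelihood for each source: 0.27·0.625=0.1688, 0.47·0.2727=0.1282, 0.26·0.2=0.05200. Summing gives P(green) = 0.34893.
P(Urn 2 | green) = 0.1282 / 0.34893 = 0.367.

Posterior probability ≈ 0.367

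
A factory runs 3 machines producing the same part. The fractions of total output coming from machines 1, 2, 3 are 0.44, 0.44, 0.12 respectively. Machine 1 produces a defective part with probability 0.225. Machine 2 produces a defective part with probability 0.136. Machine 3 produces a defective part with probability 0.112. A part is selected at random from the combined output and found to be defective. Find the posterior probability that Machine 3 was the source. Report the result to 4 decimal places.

Posterior probability ≈ 0.0780

P(defective|M1) = 0.225; P(defective|M2) = 0.136; P(defective|M3) = 0.112.
Prior × likelihood for each source: 0.44·0.225=0.09900, 0.44·0.136=0.05984, 0.12·0.112=0.01344. Summing gives P(defective) = 0.17228.
P(Machine 3 | defective) = 0.01344 / 0.17228 = 0.0780.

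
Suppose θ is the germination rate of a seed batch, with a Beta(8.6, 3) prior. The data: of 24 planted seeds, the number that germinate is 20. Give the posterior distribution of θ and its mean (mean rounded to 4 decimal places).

Observing 20 successes and 4 failures updates Beta(8.6, 3) by adding the success and failure counts to the two shape parameters: α = 8.6+20 = 28.6, β = 3+4 = 7.
Posterior mean = α/(α+β) = 28.6/35.6 = 0.8034.

Posterior: Beta(28.6, 7); mean ≈ 0.8034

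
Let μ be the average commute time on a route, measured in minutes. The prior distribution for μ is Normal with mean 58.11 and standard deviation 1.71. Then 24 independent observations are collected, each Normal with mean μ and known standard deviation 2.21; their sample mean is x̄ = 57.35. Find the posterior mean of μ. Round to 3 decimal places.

Posterior mean ≈ 57.399

Prior precision 1/τ₀² = 1/1.71² = 0.341986; data precision n/σ² = 24/2.21² = 4.91390.
Posterior precision = 0.341986 + 4.91390 = 5.25589.
Posterior mean = (0.341986·58.11 + 4.91390·57.35) / 5.25589 = 57.399.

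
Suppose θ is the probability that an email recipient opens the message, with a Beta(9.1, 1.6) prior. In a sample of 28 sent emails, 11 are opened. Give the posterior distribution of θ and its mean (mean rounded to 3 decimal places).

Observing 11 successes and 17 failures updates Beta(9.1, 1.6) by adding the success and failure counts to the two shape parameters: α = 9.1+11 = 20.1, β = 1.6+17 = 18.6.
Posterior mean = α/(α+β) = 20.1/38.7 = 0.519.

Posterior: Beta(20.1, 18.6); mean ≈ 0.519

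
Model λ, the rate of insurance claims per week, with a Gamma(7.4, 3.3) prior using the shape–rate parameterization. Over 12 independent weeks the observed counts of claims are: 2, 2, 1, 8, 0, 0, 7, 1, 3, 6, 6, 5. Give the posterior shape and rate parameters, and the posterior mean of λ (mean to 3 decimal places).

Posterior: Gamma(shape=48.4, rate=15.3); mean ≈ 3.163

Total count ∑xᵢ = 41 over n = 12 weeks.
Gamma is conjugate to the Poisson likelihood: posterior is Gamma(shape = 7.4+41 = 48.4, rate = 3.3+12 = 15.3).
Posterior mean = shape/rate = 48.4/15.3 = 3.163.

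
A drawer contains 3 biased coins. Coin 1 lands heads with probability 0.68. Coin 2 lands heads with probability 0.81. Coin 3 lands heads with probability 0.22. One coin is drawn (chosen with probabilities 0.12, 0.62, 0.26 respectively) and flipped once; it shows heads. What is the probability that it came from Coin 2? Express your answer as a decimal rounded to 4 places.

Posterior probability ≈ 0.7835

Tabulate prior·likelihood by source: [1] prior 0.12, lik 0.68, product 0.08160; [2] prior 0.62, lik 0.81, product 0.5022; [3] prior 0.26, lik 0.22, product 0.05720.
Normalizing constant = 0.64100; the posterior for Coin 2 is its product over the sum, 0.5022/0.64100 = 0.7835.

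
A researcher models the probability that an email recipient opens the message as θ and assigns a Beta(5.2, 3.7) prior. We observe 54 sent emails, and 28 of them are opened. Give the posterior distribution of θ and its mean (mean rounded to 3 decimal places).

The binomial likelihood is conjugate to the Beta prior: with 28 successes and 26 failures, the posterior is Beta(5.2+28, 3.7+26) = Beta(33.2, 29.7).
Posterior mean = α/(α+β) = 33.2/62.9 = 0.528.

Posterior: Beta(33.2, 29.7); mean ≈ 0.528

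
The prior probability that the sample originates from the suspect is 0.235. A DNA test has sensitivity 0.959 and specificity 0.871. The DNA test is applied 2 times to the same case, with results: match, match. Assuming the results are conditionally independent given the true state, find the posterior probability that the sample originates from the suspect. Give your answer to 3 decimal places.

Posterior P(H) ≈ 0.944

Let H be the event that the sample originates from the suspect; start with P(H) = 0.235. P('match'|H) = 0.959, P('match'|¬H) = 0.129.
Update on result 1 ('match'): P(H) ← 0.959·0.2350 / (0.959·0.2350 + 0.129·0.7650) = 0.22536/0.32405 = 0.6955.
Update on result 2 ('match'): P(H) ← 0.959·0.6955 / (0.959·0.6955 + 0.129·0.3045) = 0.66695/0.70623 = 0.9444.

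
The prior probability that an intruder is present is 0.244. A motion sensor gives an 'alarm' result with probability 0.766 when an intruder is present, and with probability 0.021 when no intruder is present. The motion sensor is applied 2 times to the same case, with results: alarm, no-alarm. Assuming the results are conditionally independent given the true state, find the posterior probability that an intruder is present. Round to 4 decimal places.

Let H be the event that an intruder is present; start with P(H) = 0.244. P('alarm'|H) = 0.766, P('alarm'|¬H) = 0.021.
Update on result 1 ('alarm'): P(H) ← 0.766·0.2440 / (0.766·0.2440 + 0.021·0.7560) = 0.18690/0.20278 = 0.9217.
Update on result 2 ('no-alarm'): P(H) ← 0.234·0.9217 / (0.234·0.9217 + 0.979·0.0783) = 0.21568/0.29233 = 0.7378.

Posterior P(H) ≈ 0.7378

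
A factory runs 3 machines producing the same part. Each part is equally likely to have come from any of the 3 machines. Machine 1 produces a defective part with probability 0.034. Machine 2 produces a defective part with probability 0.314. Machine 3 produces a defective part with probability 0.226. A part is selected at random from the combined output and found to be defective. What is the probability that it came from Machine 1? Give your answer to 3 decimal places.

Tabulate prior·likelihood by source: [1] prior 0.333333, lik 0.034, product 0.01133; [2] prior 0.333333, lik 0.314, product 0.1047; [3] prior 0.333333, lik 0.226, product 0.07533.
Normalizing constant = 0.19133; the posterior for Machine 1 is its product over the sum, 0.01133/0.19133 = 0.059.

Posterior probability ≈ 0.059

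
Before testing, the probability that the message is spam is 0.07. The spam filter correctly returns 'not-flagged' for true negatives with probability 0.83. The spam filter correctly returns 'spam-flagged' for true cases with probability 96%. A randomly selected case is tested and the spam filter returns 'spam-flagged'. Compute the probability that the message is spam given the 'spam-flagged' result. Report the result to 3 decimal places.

P(H | E) ≈ 0.298

Write H for 'the message is spam'. Prior odds H:¬H = 0.07/0.93 = 0.075269. For the 'spam-flagged' outcome, the likelihood ratio is 0.96/0.17 = 5.6471.
Posterior odds = 0.075269 × 5.6471 = 0.42505, so P(H|E) = 0.42505/(1+0.42505) = 0.298.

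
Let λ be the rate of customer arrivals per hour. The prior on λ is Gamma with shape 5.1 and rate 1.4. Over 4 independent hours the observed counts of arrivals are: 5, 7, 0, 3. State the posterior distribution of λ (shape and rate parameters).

Posterior: Gamma(shape=20.1, rate=5.4)

The Poisson likelihood adds the total count to the shape and the number of exposure periods to the rate. Here ∑xᵢ = 15 and n = 4, so shape 5.1→20.1 and rate 1.4→5.4.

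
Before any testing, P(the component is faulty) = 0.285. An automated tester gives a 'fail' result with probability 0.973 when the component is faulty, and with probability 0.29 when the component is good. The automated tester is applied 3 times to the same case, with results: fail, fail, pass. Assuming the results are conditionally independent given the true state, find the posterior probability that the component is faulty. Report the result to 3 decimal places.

With H the event that the component is faulty, the joint likelihood of the observed sequence is P(data|H) = 0.973·0.973·0.027 = 0.025562 and P(data|¬H) = 0.29·0.29·0.71 = 0.059711.
Bayes: P(H|data) = 0.285·0.025562 / (0.285·0.025562 + 0.715·0.059711) = 0.0072851/0.049978 = 0.1458.

Posterior P(H) ≈ 0.146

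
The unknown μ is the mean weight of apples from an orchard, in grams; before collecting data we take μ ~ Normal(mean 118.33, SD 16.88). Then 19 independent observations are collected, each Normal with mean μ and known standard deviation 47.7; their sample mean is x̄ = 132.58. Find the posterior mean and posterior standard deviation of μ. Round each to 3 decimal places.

Prior precision 1/τ₀² = 1/16.88² = 0.00350958; data precision n/σ² = 19/47.7² = 0.00835058.
Posterior precision = 0.00350958 + 0.00835058 = 0.0118602, giving posterior SD = 1/√0.0118602 = 9.182.
Posterior mean = (0.00350958·118.33 + 0.00835058·132.58) / 0.0118602 = 128.363.

Posterior mean ≈ 128.363; posterior SD ≈ 9.182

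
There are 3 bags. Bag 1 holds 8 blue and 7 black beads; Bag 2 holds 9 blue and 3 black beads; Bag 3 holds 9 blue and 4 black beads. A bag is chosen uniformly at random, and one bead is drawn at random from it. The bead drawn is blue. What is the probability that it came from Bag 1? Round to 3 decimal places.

Posterior probability ≈ 0.270

Tabulate prior·likelihood by source: [1] prior 0.333333, lik 0.5333, product 0.1778; [2] prior 0.333333, lik 0.75, product 0.2500; [3] prior 0.333333, lik 0.6923, product 0.2308.
Normalizing constant = 0.65855; the posterior for Bag 1 is its product over the sum, 0.1778/0.65855 = 0.270.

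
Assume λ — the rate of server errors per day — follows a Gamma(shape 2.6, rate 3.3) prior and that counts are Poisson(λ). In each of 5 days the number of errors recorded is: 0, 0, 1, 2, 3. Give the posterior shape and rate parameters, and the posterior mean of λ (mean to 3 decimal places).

Posterior: Gamma(shape=8.6, rate=8.3); mean ≈ 1.036

Total count ∑xᵢ = 6 over n = 5 days.
Gamma is conjugate to the Poisson likelihood: posterior is Gamma(shape = 2.6+6 = 8.6, rate = 3.3+5 = 8.3).
E[λ | data] = 8.6/8.3 = 1.036.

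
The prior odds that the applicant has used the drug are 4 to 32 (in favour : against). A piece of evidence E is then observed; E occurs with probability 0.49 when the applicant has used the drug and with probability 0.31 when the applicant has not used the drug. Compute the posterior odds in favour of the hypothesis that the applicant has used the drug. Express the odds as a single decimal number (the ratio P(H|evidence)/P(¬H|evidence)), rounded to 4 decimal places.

Prior odds = 4/32 = 0.12500.
Likelihood ratio for E = 0.49/0.31 = 1.5806.
Posterior odds = prior odds × LR = 0.19758.

Posterior odds ≈ 0.1976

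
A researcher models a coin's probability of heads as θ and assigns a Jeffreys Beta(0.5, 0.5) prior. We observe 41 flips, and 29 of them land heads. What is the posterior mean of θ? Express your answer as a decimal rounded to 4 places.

Posterior mean ≈ 0.7024

Observing 29 successes and 12 failures updates Beta(0.5, 0.5) by adding the success and failure counts to the two shape parameters: α = 0.5+29 = 29.5, β = 0.5+12 = 12.5.
E[θ | data] = 29.5/(29.5+12.5) = 0.7024.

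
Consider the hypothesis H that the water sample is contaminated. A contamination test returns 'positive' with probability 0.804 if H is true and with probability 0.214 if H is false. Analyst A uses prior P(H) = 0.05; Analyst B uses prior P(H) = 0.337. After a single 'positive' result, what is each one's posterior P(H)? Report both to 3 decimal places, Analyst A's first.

P('+'|H) = 0.804, P('+'|¬H) = 0.214.
Analyst A: numerator 0.804·0.05 = 0.040200; evidence = 0.040200+0.214·0.95 = 0.24350; posterior = 0.165.
Analyst B: numerator 0.804·0.337 = 0.27095; evidence = 0.27095+0.214·0.663 = 0.41283; posterior = 0.656.

Analyst A: 0.165; Analyst B: 0.656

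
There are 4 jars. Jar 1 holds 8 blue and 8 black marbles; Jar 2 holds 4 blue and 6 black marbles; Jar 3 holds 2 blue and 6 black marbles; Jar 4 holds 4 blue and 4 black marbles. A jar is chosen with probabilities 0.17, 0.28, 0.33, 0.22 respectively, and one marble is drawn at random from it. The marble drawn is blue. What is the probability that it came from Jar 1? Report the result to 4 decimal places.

Tabulate prior·likelihood by source: [1] prior 0.17, lik 0.5, product 0.08500; [2] prior 0.28, lik 0.4, product 0.1120; [3] prior 0.33, lik 0.25, product 0.08250; [4] prior 0.22, lik 0.5, product 0.1100.
Normalizing constant = 0.38950; the posterior for Jar 1 is its product over the sum, 0.08500/0.38950 = 0.2182.

Posterior probability ≈ 0.2182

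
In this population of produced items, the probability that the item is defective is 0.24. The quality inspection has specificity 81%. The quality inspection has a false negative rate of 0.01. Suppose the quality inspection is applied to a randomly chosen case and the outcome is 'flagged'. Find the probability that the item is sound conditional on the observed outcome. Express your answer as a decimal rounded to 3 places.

P(¬H | E) ≈ 0.378

Let H be the event that the item is defective. P(H) = 0.24, so P(¬H) = 0.76. With E the 'flagged' result, P(E|H) = 0.99 and P(E|¬H) = 0.19.
P(E) = 0.99·0.24 + 0.19·0.76 = 0.23760 + 0.14440 = 0.38200.
By Bayes' theorem, P(H|E) = 0.23760 / 0.38200 = 0.622. Hence P(¬H|E) = 1 − 0.622 = 0.378.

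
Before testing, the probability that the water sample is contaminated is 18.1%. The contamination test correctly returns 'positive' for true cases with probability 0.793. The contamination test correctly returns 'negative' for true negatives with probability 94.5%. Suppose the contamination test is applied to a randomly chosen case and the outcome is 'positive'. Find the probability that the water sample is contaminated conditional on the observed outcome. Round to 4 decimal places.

Let H be the event that the water sample is contaminated. P(H) = 0.181, so P(¬H) = 0.819. With E the 'positive' result, P(E|H) = 0.793 and P(E|¬H) = 0.055.
P(E) = 0.793·0.181 + 0.055·0.819 = 0.14353 + 0.045045 = 0.18858.
By Bayes' theorem, P(H|E) = 0.14353 / 0.18858 = 0.7611.

P(H | E) ≈ 0.7611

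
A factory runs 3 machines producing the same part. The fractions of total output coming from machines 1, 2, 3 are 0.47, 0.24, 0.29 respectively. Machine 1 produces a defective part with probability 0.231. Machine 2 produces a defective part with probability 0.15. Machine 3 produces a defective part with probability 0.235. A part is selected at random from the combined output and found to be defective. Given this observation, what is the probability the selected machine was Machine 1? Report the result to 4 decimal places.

Posterior probability ≈ 0.5104

P(defective|M1) = 0.231; P(defective|M2) = 0.15; P(defective|M3) = 0.235.
Prior × likelihood for each source: 0.47·0.231=0.1086, 0.24·0.15=0.03600, 0.29·0.235=0.06815. Summing gives P(defective) = 0.21272.
P(Machine 1 | defective) = 0.1086 / 0.21272 = 0.5104.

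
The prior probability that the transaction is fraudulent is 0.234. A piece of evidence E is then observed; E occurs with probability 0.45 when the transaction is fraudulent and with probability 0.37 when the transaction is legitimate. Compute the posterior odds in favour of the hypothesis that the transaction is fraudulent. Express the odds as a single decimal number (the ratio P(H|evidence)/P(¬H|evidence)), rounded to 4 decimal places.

Prior odds = 0.234/(1−0.234) = 0.30548. In log-odds, ln(0.30548) = -1.1859.
Add log likelihood ratio: ln(1.2162) = 0.19574.
Posterior log-odds = -0.99012, so posterior odds = exp(-0.99012) = 0.37153.

Posterior odds ≈ 0.3715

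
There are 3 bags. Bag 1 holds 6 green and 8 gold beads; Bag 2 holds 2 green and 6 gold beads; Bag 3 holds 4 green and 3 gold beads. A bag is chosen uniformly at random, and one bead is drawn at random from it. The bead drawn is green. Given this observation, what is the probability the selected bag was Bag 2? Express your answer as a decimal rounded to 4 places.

Tabulate prior·likelihood by source: [1] prior 0.333333, lik 0.4286, product 0.1429; [2] prior 0.333333, lik 0.25, product 0.08333; [3] prior 0.333333, lik 0.5714, product 0.1905.
Normalizing constant = 0.41667; the posterior for Bag 2 is its product over the sum, 0.08333/0.41667 = 0.2000.

Posterior probability ≈ 0.2000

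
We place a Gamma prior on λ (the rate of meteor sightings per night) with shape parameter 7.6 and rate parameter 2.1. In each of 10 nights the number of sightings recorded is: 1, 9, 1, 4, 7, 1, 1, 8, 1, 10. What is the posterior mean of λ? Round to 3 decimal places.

Posterior mean ≈ 4.182

The Poisson likelihood adds the total count to the shape and the number of exposure periods to the rate. Here ∑xᵢ = 43 and n = 10, so shape 7.6→50.6 and rate 2.1→12.1.
Posterior mean = shape/rate = 50.6/12.1 = 4.182.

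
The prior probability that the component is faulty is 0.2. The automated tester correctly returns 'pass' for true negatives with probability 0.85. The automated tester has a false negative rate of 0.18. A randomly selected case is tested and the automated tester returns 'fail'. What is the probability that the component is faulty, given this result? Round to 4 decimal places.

Write H for 'the component is faulty'. Prior odds H:¬H = 0.2/0.8 = 0.25000. For the 'fail' outcome, the likelihood ratio is 0.82/0.15 = 5.4667.
Posterior odds = 0.25000 × 5.4667 = 1.3667, so P(H|E) = 1.3667/(1+1.3667) = 0.5775.

P(H | E) ≈ 0.5775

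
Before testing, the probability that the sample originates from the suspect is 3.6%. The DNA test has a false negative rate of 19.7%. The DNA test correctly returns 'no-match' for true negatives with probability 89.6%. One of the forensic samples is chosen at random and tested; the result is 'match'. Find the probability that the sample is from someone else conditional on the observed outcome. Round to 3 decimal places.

Write H for 'the sample originates from the suspect'. Prior odds H:¬H = 0.036/0.964 = 0.037344. For the 'match' outcome, the likelihood ratio is 0.803/0.104 = 7.7212.
Posterior odds = 0.037344 × 7.7212 = 0.28834, so P(H|E) = 0.28834/(1+0.28834) = 0.224. Then P(¬H|E) = 1 − 0.224 = 0.776.

P(¬H | E) ≈ 0.776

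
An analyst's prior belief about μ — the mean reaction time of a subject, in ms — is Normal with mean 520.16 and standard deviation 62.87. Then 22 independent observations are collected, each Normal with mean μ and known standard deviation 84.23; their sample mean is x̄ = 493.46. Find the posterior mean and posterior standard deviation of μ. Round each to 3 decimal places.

Posterior mean ≈ 495.474; posterior SD ≈ 17.267

With known σ, the Normal prior is conjugate. Weight on the data is w = (n/σ²)/(n/σ² + 1/τ₀²) = 0.00310091/(0.00310091+0.00025300) = 0.92457.
Posterior mean = w·x̄ + (1−w)·μ₀ = 0.92457·493.46 + 0.075433·520.16 = 495.474. Posterior variance = 1/(0.00310091+0.00025300) = 298.160, so SD = 17.267.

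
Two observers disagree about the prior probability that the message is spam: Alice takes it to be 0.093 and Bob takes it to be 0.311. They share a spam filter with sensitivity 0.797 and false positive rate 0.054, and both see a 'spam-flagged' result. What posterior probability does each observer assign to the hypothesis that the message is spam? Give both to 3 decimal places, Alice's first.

P('+'|H) = 0.797, P('+'|¬H) = 0.054.
Alice: numerator 0.797·0.093 = 0.074121; evidence = 0.074121+0.054·0.907 = 0.12310; posterior = 0.602.
Bob: numerator 0.797·0.311 = 0.24787; evidence = 0.24787+0.054·0.689 = 0.28507; posterior = 0.869.

Alice: 0.602; Bob: 0.869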